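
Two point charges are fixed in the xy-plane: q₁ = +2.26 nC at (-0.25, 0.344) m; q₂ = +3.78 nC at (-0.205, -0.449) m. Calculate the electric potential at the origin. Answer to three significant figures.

The total potential is the scalar sum of each charge's contribution, V = Σ kqᵢ/rᵢ.
Distances from the field point to each charge: r₁ = 0.425 m, r₂ = 0.494 m.
V = k[(2.26×10⁻⁹)/(0.425) + (3.78×10⁻⁹)/(0.494)] = 117 V.

117 V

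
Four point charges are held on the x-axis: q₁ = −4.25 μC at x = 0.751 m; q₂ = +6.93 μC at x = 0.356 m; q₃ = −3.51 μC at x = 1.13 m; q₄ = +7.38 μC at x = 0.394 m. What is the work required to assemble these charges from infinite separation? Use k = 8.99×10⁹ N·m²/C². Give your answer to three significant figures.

The work to assemble the configuration equals its total potential energy, U = Σ kqᵢqⱼ/rᵢⱼ over all pairs.
Pair separations: r₁₂ = 0.395 m, r₁₃ = 0.379 m, r₁₄ = 0.357 m, r₂₃ = 0.774 m, r₂₄ = 0.0380 m, r₃₄ = 0.736 m.
Summing all 6 pair terms gives U = 10.4 J.

10.4 J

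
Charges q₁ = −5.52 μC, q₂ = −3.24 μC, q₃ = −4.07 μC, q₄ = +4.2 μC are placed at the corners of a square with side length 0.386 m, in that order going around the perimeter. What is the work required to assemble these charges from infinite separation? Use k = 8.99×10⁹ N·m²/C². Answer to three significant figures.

-0.0685 J

The assembly work is the sum of pairwise potential energies, U = Σ_{i<j} kqᵢqⱼ/rᵢⱼ.
The four side pairs have separation 0.386 m and the two diagonal pairs 0.546 m.
Summing all 6 pair terms gives U = -0.0685 J.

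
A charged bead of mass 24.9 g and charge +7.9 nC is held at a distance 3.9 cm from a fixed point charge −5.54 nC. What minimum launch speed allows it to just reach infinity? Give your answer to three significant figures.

To just escape, total mechanical energy must reach zero at infinity: ½mv²_min + U = 0, so ½mv²_min = −U = |kQq|/r.
|U| = |kQq|/r = (8.99×10⁹ N·m²/C²)(5.54×10⁻⁹)(7.90×10⁻⁹)/(0.0390) = 1.01×10⁻⁵ J.
v_min = √(2|U|/m) = √(2·1.01×10⁻⁵/0.0249) = 0.0285 m/s.

0.0285 m/s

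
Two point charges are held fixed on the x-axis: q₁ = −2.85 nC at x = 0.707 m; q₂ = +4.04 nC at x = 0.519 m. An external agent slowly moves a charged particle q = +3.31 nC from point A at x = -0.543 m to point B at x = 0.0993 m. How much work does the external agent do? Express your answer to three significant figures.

1.02×10⁻⁷ J

For quasistatic motion the external work equals the change in potential energy: W_ext = qΔV = q(V_B − V_A).
At A: distances to the source charges are 1.25 m, 1.06 m; V_A = Σ kqᵢ/rᵢ = 13.7 V.
At B: distances to the source charges are 0.608 m, 0.420 m; V_B = Σ kqᵢ/rᵢ = 44.4 V.
ΔV = V_B − V_A = 30.7 V.
W_ext = qΔV = (3.31×10⁻⁹ C)(30.7 V) = 1.02×10⁻⁷ J.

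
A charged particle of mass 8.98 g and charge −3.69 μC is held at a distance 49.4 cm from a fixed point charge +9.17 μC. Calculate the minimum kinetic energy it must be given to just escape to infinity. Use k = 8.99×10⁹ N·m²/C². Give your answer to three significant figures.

0.616 J

To just escape, total mechanical energy must reach zero at infinity: ½mv²_min + U = 0, so ½mv²_min = −U = |kQq|/r.
|U| = |kQq|/r = (8.99×10⁹ N·m²/C²)(9.17×10⁻⁶)(3.69×10⁻⁶)/(0.494) = 0.616 J.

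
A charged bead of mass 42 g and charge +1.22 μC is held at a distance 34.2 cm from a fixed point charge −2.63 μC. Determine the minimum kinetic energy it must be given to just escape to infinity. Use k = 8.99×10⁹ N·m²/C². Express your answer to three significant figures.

To just escape, total mechanical energy must reach zero at infinity: ½mv²_min + U = 0, so ½mv²_min = −U = |kQq|/r.
|U| = |kQq|/r = (8.99×10⁹ N·m²/C²)(2.63×10⁻⁶)(1.22×10⁻⁶)/(0.342) = 0.0843 J.

0.0843 J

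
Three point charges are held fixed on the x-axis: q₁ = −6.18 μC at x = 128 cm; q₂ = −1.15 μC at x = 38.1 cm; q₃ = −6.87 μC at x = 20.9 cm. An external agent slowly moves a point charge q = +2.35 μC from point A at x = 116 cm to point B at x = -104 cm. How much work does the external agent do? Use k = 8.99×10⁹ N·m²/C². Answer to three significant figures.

For quasistatic motion the external work equals the change in potential energy: W_ext = qΔV = q(V_B − V_A).
At A: distances to the source charges are 0.120 m, 0.779 m, 0.951 m; V_A = Σ kqᵢ/rᵢ = -5.41×10⁵ V.
At B: distances to the source charges are 2.32 m, 1.42 m, 1.25 m; V_B = Σ kqᵢ/rᵢ = -8.07×10⁴ V.
ΔV = V_B − V_A = 4.61×10⁵ V.
W_ext = qΔV = (2.35×10⁻⁶ C)(4.61×10⁵ V) = 1.08 J.

1.08 J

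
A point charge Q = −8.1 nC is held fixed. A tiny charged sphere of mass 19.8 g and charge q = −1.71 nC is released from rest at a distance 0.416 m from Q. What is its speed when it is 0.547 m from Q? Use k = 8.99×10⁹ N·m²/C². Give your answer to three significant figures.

Only the electrostatic force acts, so mechanical energy is conserved: ½mv² = U₁ − U₂ = kQq(1/r₁ − 1/r₂).
U₁ − U₂ = (8.99×10⁹ N·m²/C²)(-8.10×10⁻⁹ C)(-1.71×10⁻⁹ C)(1/0.416 − 1/0.547) = 7.17×10⁻⁸ J.
v = √(2·7.17×10⁻⁸/0.0198) = 2.69×10⁻³ m/s.

2.69×10⁻³ m/s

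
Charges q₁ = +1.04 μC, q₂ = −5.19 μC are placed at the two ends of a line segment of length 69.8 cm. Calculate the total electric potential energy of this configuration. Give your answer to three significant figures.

-0.0695 J

The assembly work is the sum of pairwise potential energies, U = Σ_{i<j} kqᵢqⱼ/rᵢⱼ.
The separation is r = 0.698 m.
U = (-0.0695) = -0.0695 J.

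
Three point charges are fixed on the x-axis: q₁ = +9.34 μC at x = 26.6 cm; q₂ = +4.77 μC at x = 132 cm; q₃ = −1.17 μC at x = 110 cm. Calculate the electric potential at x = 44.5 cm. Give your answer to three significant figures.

The total potential is the scalar sum of each charge's contribution, V = Σ kqᵢ/rᵢ.
Distances from the field point to each charge: r₁ = 0.179 m, r₂ = 0.875 m, r₃ = 0.655 m.
V = k[(9.34×10⁻⁶)/(0.179) + (4.77×10⁻⁶)/(0.875) + (-1.17×10⁻⁶)/(0.655)] = 5.02×10⁵ V.

5.02×10⁵ V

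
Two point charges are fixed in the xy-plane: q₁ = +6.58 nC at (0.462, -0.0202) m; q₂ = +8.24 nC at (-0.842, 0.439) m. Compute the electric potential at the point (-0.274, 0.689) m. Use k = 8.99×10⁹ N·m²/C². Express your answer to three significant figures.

Electric potential is a scalar, so the contributions from each charge add algebraically: V = Σ kqᵢ/rᵢ.
Distances from the field point to each charge: r₁ = 1.02 m, r₂ = 0.621 m.
V = k[(6.58×10⁻⁹)/(1.02) + (8.24×10⁻⁹)/(0.621)] = 177 V.

177 V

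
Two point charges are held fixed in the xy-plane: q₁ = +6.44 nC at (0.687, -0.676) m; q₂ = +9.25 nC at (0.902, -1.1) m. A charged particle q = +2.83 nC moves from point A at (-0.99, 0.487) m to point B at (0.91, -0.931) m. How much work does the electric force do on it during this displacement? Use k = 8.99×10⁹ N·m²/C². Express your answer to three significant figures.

-1.70×10⁻⁶ J

The work done by the electric force is W_field = −ΔU = −q(V_B − V_A) = q(V_A − V_B).
At A: distances to the source charges are 2.04 m, 2.47 m; V_A = Σ kqᵢ/rᵢ = 62.0 V.
At B: distances to the source charges are 0.339 m, 0.169 m; V_B = Σ kqᵢ/rᵢ = 662 V.
ΔV = V_B − V_A = 600 V.
W_field = −qΔV = −(2.83×10⁻⁹ C)(600 V) = -1.70×10⁻⁶ J.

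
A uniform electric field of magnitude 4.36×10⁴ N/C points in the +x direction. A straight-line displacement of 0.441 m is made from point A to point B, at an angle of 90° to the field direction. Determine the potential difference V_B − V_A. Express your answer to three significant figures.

0 V

Only the component of displacement along E changes the potential: ΔV = −E·d·cosθ.
ΔV = −(4.36×10⁴ V/m)(0.441 m)cos90° = 0 V.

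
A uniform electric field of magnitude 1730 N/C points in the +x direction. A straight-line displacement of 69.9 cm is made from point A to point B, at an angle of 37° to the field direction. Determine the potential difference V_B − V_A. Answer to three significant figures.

-966 V

Only the component of displacement along E changes the potential: ΔV = −E·d·cosθ.
ΔV = −(1730 V/m)(0.699 m)cos37° = -966 V.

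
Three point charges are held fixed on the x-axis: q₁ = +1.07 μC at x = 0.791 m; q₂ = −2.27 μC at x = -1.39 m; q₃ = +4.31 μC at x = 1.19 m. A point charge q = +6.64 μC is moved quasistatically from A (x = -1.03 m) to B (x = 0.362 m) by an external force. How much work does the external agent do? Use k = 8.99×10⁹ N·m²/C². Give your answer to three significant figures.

0.608 J

For quasistatic motion the external work equals the change in potential energy: W_ext = qΔV = q(V_B − V_A).
At A: distances to the source charges are 1.82 m, 0.360 m, 2.22 m; V_A = Σ kqᵢ/rᵢ = -3.40×10⁴ V.
At B: distances to the source charges are 0.429 m, 1.75 m, 0.828 m; V_B = Σ kqᵢ/rᵢ = 5.76×10⁴ V.
ΔV = V_B − V_A = 9.15×10⁴ V.
W_ext = qΔV = (6.64×10⁻⁶ C)(9.15×10⁴ V) = 0.608 J.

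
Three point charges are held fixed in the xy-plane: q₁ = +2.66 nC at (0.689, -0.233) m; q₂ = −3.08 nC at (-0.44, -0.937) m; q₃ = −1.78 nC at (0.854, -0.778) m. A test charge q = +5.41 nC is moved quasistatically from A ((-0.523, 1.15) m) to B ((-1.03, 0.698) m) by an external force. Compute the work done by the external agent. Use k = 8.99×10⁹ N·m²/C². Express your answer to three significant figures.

-1.83×10⁻⁸ J

For quasistatic motion the external work equals the change in potential energy: W_ext = qΔV = q(V_B − V_A).
At A: distances to the source charges are 1.84 m, 2.09 m, 2.37 m; V_A = Σ kqᵢ/rᵢ = -7.01 V.
At B: distances to the source charges are 1.95 m, 1.74 m, 2.39 m; V_B = Σ kqᵢ/rᵢ = -10.4 V.
ΔV = V_B − V_A = -3.38 V.
W_ext = qΔV = (5.41×10⁻⁹ C)(-3.38 V) = -1.83×10⁻⁸ J.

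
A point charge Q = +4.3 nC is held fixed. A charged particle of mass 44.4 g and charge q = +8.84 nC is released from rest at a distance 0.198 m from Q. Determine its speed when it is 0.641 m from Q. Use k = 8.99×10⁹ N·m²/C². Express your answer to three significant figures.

7.33×10⁻³ m/s

Only the electrostatic force acts, so mechanical energy is conserved: ½mv² = U₁ − U₂ = kQq(1/r₁ − 1/r₂).
U₁ − U₂ = (8.99×10⁹ N·m²/C²)(4.30×10⁻⁹ C)(8.84×10⁻⁹ C)(1/0.198 − 1/0.641) = 1.19×10⁻⁶ J.
v = √(2·1.19×10⁻⁶/0.0444) = 7.33×10⁻³ m/s.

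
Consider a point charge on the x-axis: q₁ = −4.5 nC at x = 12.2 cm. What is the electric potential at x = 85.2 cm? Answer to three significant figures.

The total potential is the scalar sum of each charge's contribution, V = Σ kqᵢ/rᵢ.
V = k[(-4.50×10⁻⁹)/(0.730)] = -55.4 V.

-55.4 V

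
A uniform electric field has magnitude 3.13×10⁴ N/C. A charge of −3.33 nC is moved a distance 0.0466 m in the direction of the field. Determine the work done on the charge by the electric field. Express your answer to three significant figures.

The potential change for a displacement 0.0466 m in the direction of the field is ΔV = −Ed = -1460 V.
W_field = −qΔV = -4.86×10⁻⁶ J.

-4.86×10⁻⁶ J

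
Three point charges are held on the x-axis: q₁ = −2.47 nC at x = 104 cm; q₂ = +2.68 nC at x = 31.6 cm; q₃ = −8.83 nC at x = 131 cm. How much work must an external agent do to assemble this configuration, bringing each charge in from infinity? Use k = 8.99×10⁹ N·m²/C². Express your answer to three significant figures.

The work to assemble the configuration equals its total potential energy, U = Σ kqᵢqⱼ/rᵢⱼ over all pairs.
Pair separations: r₁₂ = 0.724 m, r₁₃ = 0.270 m, r₂₃ = 0.994 m.
U = (-8.22×10⁻⁸) + (7.26×10⁻⁷) + (-2.14×10⁻⁷) = 4.30×10⁻⁷ J.

4.30×10⁻⁷ J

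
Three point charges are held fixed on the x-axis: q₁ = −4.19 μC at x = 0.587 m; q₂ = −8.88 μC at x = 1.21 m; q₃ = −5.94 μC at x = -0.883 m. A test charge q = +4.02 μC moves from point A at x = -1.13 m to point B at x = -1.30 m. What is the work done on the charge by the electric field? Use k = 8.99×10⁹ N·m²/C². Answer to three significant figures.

The work done by the electric force is W_field = −ΔU = −q(V_B − V_A) = q(V_A − V_B).
At A: distances to the source charges are 1.72 m, 2.34 m, 0.247 m; V_A = Σ kqᵢ/rᵢ = -2.72×10⁵ V.
At B: distances to the source charges are 1.89 m, 2.51 m, 0.417 m; V_B = Σ kqᵢ/rᵢ = -1.80×10⁵ V.
ΔV = V_B − V_A = 9.24×10⁴ V.
W_field = −qΔV = −(4.02×10⁻⁶ C)(9.24×10⁴ V) = -0.372 J.

-0.372 J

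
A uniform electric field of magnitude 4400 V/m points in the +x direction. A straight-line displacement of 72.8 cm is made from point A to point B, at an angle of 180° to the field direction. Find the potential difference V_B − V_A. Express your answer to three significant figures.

Only the component of displacement along E changes the potential: ΔV = −E·d·cosθ.
ΔV = −(4400 V/m)(0.728 m)cos180° = 3200 V.

3200 V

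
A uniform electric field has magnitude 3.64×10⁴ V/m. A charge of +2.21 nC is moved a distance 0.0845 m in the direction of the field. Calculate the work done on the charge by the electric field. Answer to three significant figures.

The potential change for a displacement 0.0845 m in the direction of the field is ΔV = −Ed = -3080 V.
W_field = −qΔV = 6.80×10⁻⁶ J.

6.80×10⁻⁶ J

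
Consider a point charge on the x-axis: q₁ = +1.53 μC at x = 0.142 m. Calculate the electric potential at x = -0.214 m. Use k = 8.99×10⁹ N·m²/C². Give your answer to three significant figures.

3.86×10⁴ V

The total potential is the scalar sum of each charge's contribution, V = Σ kqᵢ/rᵢ.
V = k[(1.53×10⁻⁶)/(0.356)] = 3.86×10⁴ V.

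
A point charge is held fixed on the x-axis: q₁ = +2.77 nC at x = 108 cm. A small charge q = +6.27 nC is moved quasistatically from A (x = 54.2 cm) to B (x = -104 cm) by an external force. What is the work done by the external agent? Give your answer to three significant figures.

For quasistatic motion the external work equals the change in potential energy: W_ext = qΔV = q(V_B − V_A).
At A: distance to the source charge is 0.538 m; V_A = kq₁/r = 46.3 V.
At B: distance to the source charge is 2.12 m; V_B = kq₁/r = 11.7 V.
ΔV = V_B − V_A = -34.5 V.
W_ext = qΔV = (6.27×10⁻⁹ C)(-34.5 V) = -2.17×10⁻⁷ J.

-2.17×10⁻⁷ J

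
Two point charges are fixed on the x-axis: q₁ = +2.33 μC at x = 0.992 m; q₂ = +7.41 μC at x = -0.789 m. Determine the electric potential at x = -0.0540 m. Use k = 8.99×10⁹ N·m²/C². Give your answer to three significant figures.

Electric potential is a scalar, so the contributions from each charge add algebraically: V = Σ kqᵢ/rᵢ.
Distances from the field point to each charge: r₁ = 1.05 m, r₂ = 0.735 m.
V = k[(2.33×10⁻⁶)/(1.05) + (7.41×10⁻⁶)/(0.735)] = 1.11×10⁵ V.

1.11×10⁵ V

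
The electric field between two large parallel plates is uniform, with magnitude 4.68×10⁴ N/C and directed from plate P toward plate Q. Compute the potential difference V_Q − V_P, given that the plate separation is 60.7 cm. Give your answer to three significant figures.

-2.84×10⁴ V

In a uniform field, potential decreases in the direction of E: ΔV = −E·d for a displacement d parallel to E.
Going from P to Q is a displacement of 60.7 cm along the field, so V_Q − V_P = −Ed = -2.84×10⁴ V.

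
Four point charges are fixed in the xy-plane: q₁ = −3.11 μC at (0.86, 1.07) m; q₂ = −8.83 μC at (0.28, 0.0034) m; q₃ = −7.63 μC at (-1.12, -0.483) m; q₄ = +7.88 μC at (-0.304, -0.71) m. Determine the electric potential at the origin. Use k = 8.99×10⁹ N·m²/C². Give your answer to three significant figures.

-2.68×10⁵ V

The total potential is the scalar sum of each charge's contribution, V = Σ kqᵢ/rᵢ.
Distances from the field point to each charge: r₁ = 1.37 m, r₂ = 0.280 m, r₃ = 1.22 m, r₄ = 0.772 m.
V = k[(-3.11×10⁻⁶)/(1.37) + (-8.83×10⁻⁶)/(0.280) + (-7.63×10⁻⁶)/(1.22) + (7.88×10⁻⁶)/(0.772)] = -2.68×10⁵ V.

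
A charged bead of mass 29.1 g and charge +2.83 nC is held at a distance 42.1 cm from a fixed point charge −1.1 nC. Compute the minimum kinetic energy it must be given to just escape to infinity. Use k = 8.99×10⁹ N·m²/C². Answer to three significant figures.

6.65×10⁻⁸ J

To just escape, total mechanical energy must reach zero at infinity: ½mv²_min + U = 0, so ½mv²_min = −U = |kQq|/r.
|U| = |kQq|/r = (8.99×10⁹ N·m²/C²)(1.10×10⁻⁹)(2.83×10⁻⁹)/(0.421) = 6.65×10⁻⁸ J.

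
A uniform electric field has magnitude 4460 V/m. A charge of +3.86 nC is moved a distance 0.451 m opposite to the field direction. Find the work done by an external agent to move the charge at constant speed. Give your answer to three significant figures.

7.76×10⁻⁶ J

The potential change for a displacement 0.451 m opposite to the field direction is ΔV = +Ed = 2010 V.
W_ext = qΔV = 7.76×10⁻⁶ J.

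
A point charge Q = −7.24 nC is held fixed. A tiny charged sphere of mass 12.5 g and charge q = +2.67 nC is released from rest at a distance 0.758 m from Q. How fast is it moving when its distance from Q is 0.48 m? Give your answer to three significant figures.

Only the electrostatic force acts, so mechanical energy is conserved: ½mv² = U₁ − U₂ = kQq(1/r₁ − 1/r₂).
U₁ − U₂ = (8.99×10⁹ N·m²/C²)(-7.24×10⁻⁹ C)(2.67×10⁻⁹ C)(1/0.758 − 1/0.480) = 1.33×10⁻⁷ J.
v = √(2·1.33×10⁻⁷/0.0125) = 4.61×10⁻³ m/s.

4.61×10⁻³ m/s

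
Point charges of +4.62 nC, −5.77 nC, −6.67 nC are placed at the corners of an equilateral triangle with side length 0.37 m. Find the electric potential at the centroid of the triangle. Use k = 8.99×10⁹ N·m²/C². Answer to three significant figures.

-329 V

Electric potential is a scalar, so the contributions from each charge add algebraically: V = Σ kqᵢ/rᵢ.
The distance from each vertex to the centroid is a/√3 = 0.214 m.
V = k[(4.62×10⁻⁹)/(0.214) + (-5.77×10⁻⁹)/(0.214) + (-6.67×10⁻⁹)/(0.214)] = -329 V.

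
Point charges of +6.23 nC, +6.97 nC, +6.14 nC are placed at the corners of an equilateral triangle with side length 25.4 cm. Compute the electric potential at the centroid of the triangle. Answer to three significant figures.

1190 V

The total potential is the scalar sum of each charge's contribution, V = Σ kqᵢ/rᵢ.
The distance from each vertex to the centroid is a/√3 = 0.147 m.
V = k[(6.23×10⁻⁹)/(0.147) + (6.97×10⁻⁹)/(0.147) + (6.14×10⁻⁹)/(0.147)] = 1190 V.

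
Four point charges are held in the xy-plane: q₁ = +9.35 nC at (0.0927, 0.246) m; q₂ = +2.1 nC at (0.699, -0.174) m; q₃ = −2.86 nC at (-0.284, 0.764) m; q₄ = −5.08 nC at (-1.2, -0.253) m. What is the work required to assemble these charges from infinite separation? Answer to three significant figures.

-4.39×10⁻⁷ J

The assembly work is the sum of pairwise potential energies, U = Σ_{i<j} kqᵢqⱼ/rᵢⱼ.
Pair separations: r₁₂ = 0.738 m, r₁₃ = 0.640 m, r₁₄ = 1.39 m, r₂₃ = 1.36 m, r₂₄ = 1.90 m, r₃₄ = 1.37 m.
Summing all 6 pair terms gives U = -4.39×10⁻⁷ J.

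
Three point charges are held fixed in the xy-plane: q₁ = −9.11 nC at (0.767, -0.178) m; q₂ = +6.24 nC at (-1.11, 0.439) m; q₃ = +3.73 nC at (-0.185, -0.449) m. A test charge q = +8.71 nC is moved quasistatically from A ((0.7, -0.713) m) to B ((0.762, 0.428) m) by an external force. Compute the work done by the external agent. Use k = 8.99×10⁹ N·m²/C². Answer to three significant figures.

For quasistatic motion the external work equals the change in potential energy: W_ext = qΔV = q(V_B − V_A).
At A: distances to the source charges are 0.539 m, 2.15 m, 0.924 m; V_A = Σ kqᵢ/rᵢ = -89.4 V.
At B: distances to the source charges are 0.606 m, 1.87 m, 1.29 m; V_B = Σ kqᵢ/rᵢ = -79.2 V.
ΔV = V_B − V_A = 10.2 V.
W_ext = qΔV = (8.71×10⁻⁹ C)(10.2 V) = 8.92×10⁻⁸ J.

8.92×10⁻⁸ J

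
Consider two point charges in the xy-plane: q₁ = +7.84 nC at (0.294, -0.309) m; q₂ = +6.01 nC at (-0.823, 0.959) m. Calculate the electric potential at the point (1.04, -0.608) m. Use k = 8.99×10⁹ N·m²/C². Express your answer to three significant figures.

Electric potential is a scalar, so the contributions from each charge add algebraically: V = Σ kqᵢ/rᵢ.
Distances from the field point to each charge: r₁ = 0.804 m, r₂ = 2.43 m.
V = k[(7.84×10⁻⁹)/(0.804) + (6.01×10⁻⁹)/(2.43)] = 110 V.

110 V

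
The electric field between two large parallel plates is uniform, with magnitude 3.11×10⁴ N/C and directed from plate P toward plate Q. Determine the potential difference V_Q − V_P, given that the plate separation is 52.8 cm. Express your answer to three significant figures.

-1.64×10⁴ V

In a uniform field, potential decreases in the direction of E: ΔV = −E·d for a displacement d parallel to E.
Going from P to Q is a displacement of 52.8 cm along the field, so V_Q − V_P = −Ed = -1.64×10⁴ V.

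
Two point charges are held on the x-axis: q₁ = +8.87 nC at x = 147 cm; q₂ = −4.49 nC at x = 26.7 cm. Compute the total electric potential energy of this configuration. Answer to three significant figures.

-2.98×10⁻⁷ J

The work to assemble the configuration equals its total potential energy, U = Σ kqᵢqⱼ/rᵢⱼ over all pairs.
Pair separations: r₁₂ = 1.20 m.
U = (-2.98×10⁻⁷) = -2.98×10⁻⁷ J.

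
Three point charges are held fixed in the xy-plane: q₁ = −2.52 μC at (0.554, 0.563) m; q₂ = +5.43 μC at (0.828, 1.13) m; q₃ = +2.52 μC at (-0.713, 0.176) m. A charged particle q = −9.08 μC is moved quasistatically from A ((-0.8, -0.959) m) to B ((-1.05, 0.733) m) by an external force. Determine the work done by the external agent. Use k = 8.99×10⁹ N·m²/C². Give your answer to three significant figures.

For quasistatic motion the external work equals the change in potential energy: W_ext = qΔV = q(V_B − V_A).
At A: distances to the source charges are 2.04 m, 2.65 m, 1.14 m; V_A = Σ kqᵢ/rᵢ = 2.72×10⁴ V.
At B: distances to the source charges are 1.61 m, 1.92 m, 0.651 m; V_B = Σ kqᵢ/rᵢ = 4.62×10⁴ V.
ΔV = V_B − V_A = 1.90×10⁴ V.
W_ext = qΔV = (-9.08×10⁻⁶ C)(1.90×10⁴ V) = -0.172 J.

-0.172 J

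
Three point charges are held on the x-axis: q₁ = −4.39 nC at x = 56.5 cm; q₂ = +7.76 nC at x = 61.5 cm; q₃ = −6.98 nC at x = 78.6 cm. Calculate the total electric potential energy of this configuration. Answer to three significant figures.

The assembly work is the sum of pairwise potential energies, U = Σ_{i<j} kqᵢqⱼ/rᵢⱼ.
Pair separations: r₁₂ = 0.0500 m, r₁₃ = 0.221 m, r₂₃ = 0.171 m.
U = (-6.13×10⁻⁶) + (1.25×10⁻⁶) + (-2.85×10⁻⁶) = -7.73×10⁻⁶ J.

-7.73×10⁻⁶ J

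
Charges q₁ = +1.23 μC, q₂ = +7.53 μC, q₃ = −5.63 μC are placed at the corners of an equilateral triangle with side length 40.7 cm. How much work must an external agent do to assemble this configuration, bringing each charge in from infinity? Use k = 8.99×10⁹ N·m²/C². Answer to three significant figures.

The assembly work is the sum of pairwise potential energies, U = Σ_{i<j} kqᵢqⱼ/rᵢⱼ.
All three pair separations equal the side length, 0.407 m.
U = (0.205) + (-0.153) + (-0.936) = -0.885 J.

-0.885 J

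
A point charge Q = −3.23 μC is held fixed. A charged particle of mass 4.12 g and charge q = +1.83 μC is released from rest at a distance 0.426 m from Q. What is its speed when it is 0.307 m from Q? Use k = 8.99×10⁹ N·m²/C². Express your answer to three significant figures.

Only the electrostatic force acts, so mechanical energy is conserved: ½mv² = U₁ − U₂ = kQq(1/r₁ − 1/r₂).
U₁ − U₂ = (8.99×10⁹ N·m²/C²)(-3.23×10⁻⁶ C)(1.83×10⁻⁶ C)(1/0.426 − 1/0.307) = 0.0484 J.
v = √(2·0.0484/4.12×10⁻³) = 4.84 m/s.

4.84 m/s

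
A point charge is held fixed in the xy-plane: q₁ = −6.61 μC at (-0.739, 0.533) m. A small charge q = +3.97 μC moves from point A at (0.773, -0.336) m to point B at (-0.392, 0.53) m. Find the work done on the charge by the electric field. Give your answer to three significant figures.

0.545 J

The work done by the electric force is W_field = −ΔU = −q(V_B − V_A) = q(V_A − V_B).
At A: distance to the source charge is 1.74 m; V_A = kq₁/r = -3.41×10⁴ V.
At B: distance to the source charge is 0.347 m; V_B = kq₁/r = -1.71×10⁵ V.
ΔV = V_B − V_A = -1.37×10⁵ V.
W_field = −qΔV = −(3.97×10⁻⁶ C)(-1.37×10⁵ V) = 0.545 J.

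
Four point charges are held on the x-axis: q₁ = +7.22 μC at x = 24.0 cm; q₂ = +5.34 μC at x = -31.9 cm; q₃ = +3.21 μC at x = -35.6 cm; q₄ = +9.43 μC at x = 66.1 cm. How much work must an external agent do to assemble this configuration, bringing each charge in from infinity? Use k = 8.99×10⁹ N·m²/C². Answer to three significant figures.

7.32 J

The assembly work is the sum of pairwise potential energies, U = Σ_{i<j} kqᵢqⱼ/rᵢⱼ.
Pair separations: r₁₂ = 0.559 m, r₁₃ = 0.596 m, r₁₄ = 0.421 m, r₂₃ = 0.0370 m, r₂₄ = 0.980 m, r₃₄ = 1.02 m.
Summing all 6 pair terms gives U = 7.32 J.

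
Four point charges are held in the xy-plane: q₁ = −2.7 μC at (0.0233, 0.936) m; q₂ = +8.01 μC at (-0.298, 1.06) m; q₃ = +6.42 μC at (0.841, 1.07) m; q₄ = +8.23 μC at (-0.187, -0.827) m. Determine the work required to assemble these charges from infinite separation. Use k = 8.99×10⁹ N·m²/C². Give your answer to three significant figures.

0.0744 J

The work to assemble the configuration equals its total potential energy, U = Σ kqᵢqⱼ/rᵢⱼ over all pairs.
Pair separations: r₁₂ = 0.344 m, r₁₃ = 0.829 m, r₁₄ = 1.78 m, r₂₃ = 1.14 m, r₂₄ = 1.89 m, r₃₄ = 2.16 m.
Summing all 6 pair terms gives U = 0.0744 J.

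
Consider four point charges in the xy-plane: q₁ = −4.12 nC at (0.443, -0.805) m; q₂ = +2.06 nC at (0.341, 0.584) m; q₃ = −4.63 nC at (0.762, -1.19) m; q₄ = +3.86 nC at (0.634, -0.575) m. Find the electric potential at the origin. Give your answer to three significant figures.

-1.84 V

Electric potential is a scalar, so the contributions from each charge add algebraically: V = Σ kqᵢ/rᵢ.
Distances from the field point to each charge: r₁ = 0.919 m, r₂ = 0.676 m, r₃ = 1.41 m, r₄ = 0.856 m.
V = k[(-4.12×10⁻⁹)/(0.919) + (2.06×10⁻⁹)/(0.676) + (-4.63×10⁻⁹)/(1.41) + (3.86×10⁻⁹)/(0.856)] = -1.84 V.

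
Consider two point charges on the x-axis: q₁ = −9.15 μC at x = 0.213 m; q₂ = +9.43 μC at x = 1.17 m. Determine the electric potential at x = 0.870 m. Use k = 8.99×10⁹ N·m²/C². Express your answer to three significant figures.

1.57×10⁵ V

The total potential is the scalar sum of each charge's contribution, V = Σ kqᵢ/rᵢ.
Distances from the field point to each charge: r₁ = 0.657 m, r₂ = 0.300 m.
V = k[(-9.15×10⁻⁶)/(0.657) + (9.43×10⁻⁶)/(0.300)] = 1.57×10⁵ V.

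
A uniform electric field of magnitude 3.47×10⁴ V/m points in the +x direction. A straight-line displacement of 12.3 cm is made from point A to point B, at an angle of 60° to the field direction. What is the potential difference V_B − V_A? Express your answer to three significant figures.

Only the component of displacement along E changes the potential: ΔV = −E·d·cosθ.
ΔV = −(3.47×10⁴ V/m)(0.123 m)cos60° = -2130 V.

-2130 V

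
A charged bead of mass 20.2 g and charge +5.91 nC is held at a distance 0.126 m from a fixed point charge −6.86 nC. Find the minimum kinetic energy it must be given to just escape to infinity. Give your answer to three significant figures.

To just escape, total mechanical energy must reach zero at infinity: ½mv²_min + U = 0, so ½mv²_min = −U = |kQq|/r.
|U| = |kQq|/r = (8.99×10⁹ N·m²/C²)(6.86×10⁻⁹)(5.91×10⁻⁹)/(0.126) = 2.89×10⁻⁶ J.

2.89×10⁻⁶ J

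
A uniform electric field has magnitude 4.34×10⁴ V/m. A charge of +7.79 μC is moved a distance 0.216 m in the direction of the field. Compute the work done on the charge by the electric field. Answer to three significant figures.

The potential change for a displacement 0.216 m in the direction of the field is ΔV = −Ed = -9370 V.
W_field = −qΔV = 0.0730 J.

0.0730 J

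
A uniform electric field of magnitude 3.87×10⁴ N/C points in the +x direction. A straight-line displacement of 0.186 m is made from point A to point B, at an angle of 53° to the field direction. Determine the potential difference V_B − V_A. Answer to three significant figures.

-4330 V

Only the component of displacement along E changes the potential: ΔV = −E·d·cosθ.
ΔV = −(3.87×10⁴ V/m)(0.186 m)cos53° = -4330 V.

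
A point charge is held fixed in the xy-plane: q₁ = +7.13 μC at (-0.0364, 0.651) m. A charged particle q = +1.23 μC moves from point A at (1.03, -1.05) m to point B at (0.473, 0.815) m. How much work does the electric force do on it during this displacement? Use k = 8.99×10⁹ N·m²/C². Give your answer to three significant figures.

The work done by the electric force is W_field = −ΔU = −q(V_B − V_A) = q(V_A − V_B).
At A: distance to the source charge is 2.01 m; V_A = kq₁/r = 3.19×10⁴ V.
At B: distance to the source charge is 0.535 m; V_B = kq₁/r = 1.20×10⁵ V.
ΔV = V_B − V_A = 8.78×10⁴ V.
W_field = −qΔV = −(1.23×10⁻⁶ C)(8.78×10⁴ V) = -0.108 J.

-0.108 J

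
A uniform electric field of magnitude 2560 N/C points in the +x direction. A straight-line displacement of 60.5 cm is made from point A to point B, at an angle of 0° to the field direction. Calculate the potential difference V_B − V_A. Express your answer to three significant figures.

Only the component of displacement along E changes the potential: ΔV = −E·d·cosθ.
ΔV = −(2560 V/m)(0.605 m)cos0° = -1550 V.

-1550 V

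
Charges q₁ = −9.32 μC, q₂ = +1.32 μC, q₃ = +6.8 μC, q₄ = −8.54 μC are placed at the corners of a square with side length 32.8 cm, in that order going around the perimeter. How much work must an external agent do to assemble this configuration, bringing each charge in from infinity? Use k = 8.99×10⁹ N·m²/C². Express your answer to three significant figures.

-0.948 J

The work to assemble the configuration equals its total potential energy, U = Σ kqᵢqⱼ/rᵢⱼ over all pairs.
The four side pairs have separation 0.328 m and the two diagonal pairs 0.464 m.
Summing all 6 pair terms gives U = -0.948 J.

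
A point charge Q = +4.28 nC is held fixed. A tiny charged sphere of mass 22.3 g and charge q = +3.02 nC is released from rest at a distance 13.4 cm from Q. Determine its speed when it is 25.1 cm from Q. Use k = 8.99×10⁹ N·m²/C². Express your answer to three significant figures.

6.02×10⁻³ m/s

Only the electrostatic force acts, so mechanical energy is conserved: ½mv² = U₁ − U₂ = kQq(1/r₁ − 1/r₂).
U₁ − U₂ = (8.99×10⁹ N·m²/C²)(4.28×10⁻⁹ C)(3.02×10⁻⁹ C)(1/0.134 − 1/0.251) = 4.04×10⁻⁷ J.
v = √(2·4.04×10⁻⁷/0.0223) = 6.02×10⁻³ m/s.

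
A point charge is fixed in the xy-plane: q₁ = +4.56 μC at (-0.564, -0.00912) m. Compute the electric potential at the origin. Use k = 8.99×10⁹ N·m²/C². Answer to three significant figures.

The total potential is the scalar sum of each charge's contribution, V = Σ kqᵢ/rᵢ.
Distances from the field point to each charge: r₁ = 0.564 m.
V = k[(4.56×10⁻⁶)/(0.564)] = 7.27×10⁴ V.

7.27×10⁴ V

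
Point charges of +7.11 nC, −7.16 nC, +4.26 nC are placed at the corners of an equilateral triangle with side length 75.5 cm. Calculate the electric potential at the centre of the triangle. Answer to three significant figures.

The total potential is the scalar sum of each charge's contribution, V = Σ kqᵢ/rᵢ.
The distance from each vertex to the centroid is a/√3 = 0.436 m.
V = k[(7.11×10⁻⁹)/(0.436) + (-7.16×10⁻⁹)/(0.436) + (4.26×10⁻⁹)/(0.436)] = 86.8 V.

86.8 V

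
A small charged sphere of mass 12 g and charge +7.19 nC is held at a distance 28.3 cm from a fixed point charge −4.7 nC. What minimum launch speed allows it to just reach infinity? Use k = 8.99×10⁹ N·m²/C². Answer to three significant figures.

0.0134 m/s

To just escape, total mechanical energy must reach zero at infinity: ½mv²_min + U = 0, so ½mv²_min = −U = |kQq|/r.
|U| = |kQq|/r = (8.99×10⁹ N·m²/C²)(4.70×10⁻⁹)(7.19×10⁻⁹)/(0.283) = 1.07×10⁻⁶ J.
v_min = √(2|U|/m) = √(2·1.07×10⁻⁶/0.0120) = 0.0134 m/s.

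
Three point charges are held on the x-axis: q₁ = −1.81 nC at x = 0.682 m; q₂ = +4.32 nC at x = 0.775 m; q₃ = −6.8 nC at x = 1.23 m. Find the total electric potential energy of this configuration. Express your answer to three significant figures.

-1.13×10⁻⁶ J

The work to assemble the configuration equals its total potential energy, U = Σ kqᵢqⱼ/rᵢⱼ over all pairs.
Pair separations: r₁₂ = 0.0930 m, r₁₃ = 0.548 m, r₂₃ = 0.455 m.
U = (-7.56×10⁻⁷) + (2.02×10⁻⁷) + (-5.80×10⁻⁷) = -1.13×10⁻⁶ J.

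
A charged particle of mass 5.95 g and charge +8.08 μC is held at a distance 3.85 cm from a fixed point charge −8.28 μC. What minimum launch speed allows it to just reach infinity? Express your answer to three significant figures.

To just escape, total mechanical energy must reach zero at infinity: ½mv²_min + U = 0, so ½mv²_min = −U = |kQq|/r.
|U| = |kQq|/r = (8.99×10⁹ N·m²/C²)(8.28×10⁻⁶)(8.08×10⁻⁶)/(0.0385) = 15.6 J.
v_min = √(2|U|/m) = √(2·15.6/5.95×10⁻³) = 72.5 m/s.

72.5 m/s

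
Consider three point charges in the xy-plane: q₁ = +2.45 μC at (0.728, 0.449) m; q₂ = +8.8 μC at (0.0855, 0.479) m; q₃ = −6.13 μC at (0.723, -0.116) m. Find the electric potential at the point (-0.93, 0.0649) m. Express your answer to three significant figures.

Electric potential is a scalar, so the contributions from each charge add algebraically: V = Σ kqᵢ/rᵢ.
Distances from the field point to each charge: r₁ = 1.70 m, r₂ = 1.10 m, r₃ = 1.66 m.
V = k[(2.45×10⁻⁶)/(1.70) + (8.80×10⁻⁶)/(1.10) + (-6.13×10⁻⁶)/(1.66)] = 5.19×10⁴ V.

5.19×10⁴ V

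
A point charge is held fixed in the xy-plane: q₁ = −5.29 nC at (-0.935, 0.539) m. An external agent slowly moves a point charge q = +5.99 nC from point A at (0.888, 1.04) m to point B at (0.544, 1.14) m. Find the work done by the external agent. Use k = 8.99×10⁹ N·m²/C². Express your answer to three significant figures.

-2.78×10⁻⁸ J

For quasistatic motion the external work equals the change in potential energy: W_ext = qΔV = q(V_B − V_A).
At A: distance to the source charge is 1.89 m; V_A = kq₁/r = -25.2 V.
At B: distance to the source charge is 1.60 m; V_B = kq₁/r = -29.8 V.
ΔV = V_B − V_A = -4.63 V.
W_ext = qΔV = (5.99×10⁻⁹ C)(-4.63 V) = -2.78×10⁻⁸ J.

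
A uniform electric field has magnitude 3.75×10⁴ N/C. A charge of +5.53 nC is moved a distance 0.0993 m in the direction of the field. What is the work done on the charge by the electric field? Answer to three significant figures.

The potential change for a displacement 0.0993 m in the direction of the field is ΔV = −Ed = -3720 V.
W_field = −qΔV = 2.06×10⁻⁵ J.

2.06×10⁻⁵ J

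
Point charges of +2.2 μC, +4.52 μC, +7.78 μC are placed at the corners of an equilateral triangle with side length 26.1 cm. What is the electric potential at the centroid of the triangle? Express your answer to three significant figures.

The total potential is the scalar sum of each charge's contribution, V = Σ kqᵢ/rᵢ.
The distance from each vertex to the centroid is a/√3 = 0.151 m.
V = k[(2.20×10⁻⁶)/(0.151) + (4.52×10⁻⁶)/(0.151) + (7.78×10⁻⁶)/(0.151)] = 8.65×10⁵ V.

8.65×10⁵ V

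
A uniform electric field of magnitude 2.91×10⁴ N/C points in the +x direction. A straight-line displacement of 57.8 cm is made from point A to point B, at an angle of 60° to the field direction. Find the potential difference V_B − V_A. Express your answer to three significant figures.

-8410 V

Only the component of displacement along E changes the potential: ΔV = −E·d·cosθ.
ΔV = −(2.91×10⁴ V/m)(0.578 m)cos60° = -8410 V.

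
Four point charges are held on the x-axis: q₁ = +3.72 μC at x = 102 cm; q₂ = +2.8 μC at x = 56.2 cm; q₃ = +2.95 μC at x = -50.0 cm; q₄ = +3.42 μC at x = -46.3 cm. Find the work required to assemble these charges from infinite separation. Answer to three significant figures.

The work to assemble the configuration equals its total potential energy, U = Σ kqᵢqⱼ/rᵢⱼ over all pairs.
Pair separations: r₁₂ = 0.458 m, r₁₃ = 1.52 m, r₁₄ = 1.48 m, r₂₃ = 1.06 m, r₂₄ = 1.02 m, r₃₄ = 0.0370 m.
Summing all 6 pair terms gives U = 2.95 J.

2.95 J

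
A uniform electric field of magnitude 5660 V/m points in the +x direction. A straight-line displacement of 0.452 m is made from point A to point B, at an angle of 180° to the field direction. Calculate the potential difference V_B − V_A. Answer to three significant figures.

Only the component of displacement along E changes the potential: ΔV = −E·d·cosθ.
ΔV = −(5660 V/m)(0.452 m)cos180° = 2560 V.

2560 V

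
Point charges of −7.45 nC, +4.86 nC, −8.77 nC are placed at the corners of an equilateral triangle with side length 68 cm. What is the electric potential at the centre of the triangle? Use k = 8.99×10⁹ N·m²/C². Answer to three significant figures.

-260 V

Electric potential is a scalar, so the contributions from each charge add algebraically: V = Σ kqᵢ/rᵢ.
The distance from each vertex to the centroid is a/√3 = 0.393 m.
V = k[(-7.45×10⁻⁹)/(0.393) + (4.86×10⁻⁹)/(0.393) + (-8.77×10⁻⁹)/(0.393)] = -260 V.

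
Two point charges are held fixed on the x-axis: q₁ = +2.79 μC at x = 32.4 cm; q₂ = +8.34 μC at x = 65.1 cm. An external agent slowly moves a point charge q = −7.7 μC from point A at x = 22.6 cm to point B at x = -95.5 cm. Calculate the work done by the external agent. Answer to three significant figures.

2.82 J

For quasistatic motion the external work equals the change in potential energy: W_ext = qΔV = q(V_B − V_A).
At A: distances to the source charges are 0.0980 m, 0.425 m; V_A = Σ kqᵢ/rᵢ = 4.32×10⁵ V.
At B: distances to the source charges are 1.28 m, 1.61 m; V_B = Σ kqᵢ/rᵢ = 6.63×10⁴ V.
ΔV = V_B − V_A = -3.66×10⁵ V.
W_ext = qΔV = (-7.70×10⁻⁶ C)(-3.66×10⁵ V) = 2.82 J.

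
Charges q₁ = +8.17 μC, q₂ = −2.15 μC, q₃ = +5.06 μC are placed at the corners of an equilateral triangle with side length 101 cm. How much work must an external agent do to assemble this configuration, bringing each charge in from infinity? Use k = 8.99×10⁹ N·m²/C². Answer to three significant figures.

0.115 J

The work to assemble the configuration equals its total potential energy, U = Σ kqᵢqⱼ/rᵢⱼ over all pairs.
All three pair separations equal the side length, 1.01 m.
U = (-0.156) + (0.368) + (-0.0968) = 0.115 J.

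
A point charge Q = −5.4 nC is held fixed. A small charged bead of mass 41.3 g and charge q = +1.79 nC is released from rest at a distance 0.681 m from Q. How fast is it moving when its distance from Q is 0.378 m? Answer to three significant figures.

2.23×10⁻³ m/s

Only the electrostatic force acts, so mechanical energy is conserved: ½mv² = U₁ − U₂ = kQq(1/r₁ − 1/r₂).
U₁ − U₂ = (8.99×10⁹ N·m²/C²)(-5.40×10⁻⁹ C)(1.79×10⁻⁹ C)(1/0.681 − 1/0.378) = 1.02×10⁻⁷ J.
v = √(2·1.02×10⁻⁷/0.0413) = 2.23×10⁻³ m/s.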